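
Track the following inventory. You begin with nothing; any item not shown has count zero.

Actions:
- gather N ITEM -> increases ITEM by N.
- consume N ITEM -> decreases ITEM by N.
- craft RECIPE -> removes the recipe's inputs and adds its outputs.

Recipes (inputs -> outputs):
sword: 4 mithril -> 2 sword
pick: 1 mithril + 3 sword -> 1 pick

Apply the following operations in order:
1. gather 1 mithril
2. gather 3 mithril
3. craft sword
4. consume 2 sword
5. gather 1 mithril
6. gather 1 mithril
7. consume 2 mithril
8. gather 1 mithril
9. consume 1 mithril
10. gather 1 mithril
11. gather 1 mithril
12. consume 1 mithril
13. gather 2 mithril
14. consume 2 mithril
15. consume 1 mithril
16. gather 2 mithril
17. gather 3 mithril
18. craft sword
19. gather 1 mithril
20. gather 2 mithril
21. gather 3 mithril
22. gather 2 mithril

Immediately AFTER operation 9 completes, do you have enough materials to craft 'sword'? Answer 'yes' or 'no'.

After 1 (gather 1 mithril): mithril=1
After 2 (gather 3 mithril): mithril=4
After 3 (craft sword): sword=2
After 4 (consume 2 sword): (empty)
After 5 (gather 1 mithril): mithril=1
After 6 (gather 1 mithril): mithril=2
After 7 (consume 2 mithril): (empty)
After 8 (gather 1 mithril): mithril=1
After 9 (consume 1 mithril): (empty)

Answer: no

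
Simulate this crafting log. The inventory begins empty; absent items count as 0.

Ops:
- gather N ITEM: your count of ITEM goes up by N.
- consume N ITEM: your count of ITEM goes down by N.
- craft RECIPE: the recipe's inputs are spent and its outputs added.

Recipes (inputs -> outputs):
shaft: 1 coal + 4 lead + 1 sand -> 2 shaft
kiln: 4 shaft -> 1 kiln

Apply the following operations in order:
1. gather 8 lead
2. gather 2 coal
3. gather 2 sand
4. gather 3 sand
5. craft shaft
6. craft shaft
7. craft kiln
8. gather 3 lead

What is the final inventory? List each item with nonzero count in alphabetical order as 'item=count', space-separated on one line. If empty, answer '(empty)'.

Answer: kiln=1 lead=3 sand=3

Derivation:
After 1 (gather 8 lead): lead=8
After 2 (gather 2 coal): coal=2 lead=8
After 3 (gather 2 sand): coal=2 lead=8 sand=2
After 4 (gather 3 sand): coal=2 lead=8 sand=5
After 5 (craft shaft): coal=1 lead=4 sand=4 shaft=2
After 6 (craft shaft): sand=3 shaft=4
After 7 (craft kiln): kiln=1 sand=3
After 8 (gather 3 lead): kiln=1 lead=3 sand=3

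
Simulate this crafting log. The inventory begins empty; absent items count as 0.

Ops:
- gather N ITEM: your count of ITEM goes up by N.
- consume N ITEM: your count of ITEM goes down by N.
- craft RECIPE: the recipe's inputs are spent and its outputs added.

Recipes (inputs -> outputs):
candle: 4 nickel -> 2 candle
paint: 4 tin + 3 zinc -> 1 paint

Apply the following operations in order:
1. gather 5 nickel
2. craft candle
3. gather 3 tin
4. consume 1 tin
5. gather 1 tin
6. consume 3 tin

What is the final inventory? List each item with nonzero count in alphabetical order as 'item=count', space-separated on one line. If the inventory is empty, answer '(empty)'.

After 1 (gather 5 nickel): nickel=5
After 2 (craft candle): candle=2 nickel=1
After 3 (gather 3 tin): candle=2 nickel=1 tin=3
After 4 (consume 1 tin): candle=2 nickel=1 tin=2
After 5 (gather 1 tin): candle=2 nickel=1 tin=3
After 6 (consume 3 tin): candle=2 nickel=1

Answer: candle=2 nickel=1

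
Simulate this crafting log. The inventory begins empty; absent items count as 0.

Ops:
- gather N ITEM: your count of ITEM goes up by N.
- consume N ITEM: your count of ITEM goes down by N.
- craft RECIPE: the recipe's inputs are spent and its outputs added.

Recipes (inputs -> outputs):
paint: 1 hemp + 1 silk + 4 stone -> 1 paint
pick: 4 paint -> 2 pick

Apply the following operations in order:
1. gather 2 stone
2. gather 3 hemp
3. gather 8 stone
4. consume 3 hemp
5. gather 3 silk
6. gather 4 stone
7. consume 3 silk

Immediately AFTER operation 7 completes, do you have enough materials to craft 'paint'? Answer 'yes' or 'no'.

Answer: no

Derivation:
After 1 (gather 2 stone): stone=2
After 2 (gather 3 hemp): hemp=3 stone=2
After 3 (gather 8 stone): hemp=3 stone=10
After 4 (consume 3 hemp): stone=10
After 5 (gather 3 silk): silk=3 stone=10
After 6 (gather 4 stone): silk=3 stone=14
After 7 (consume 3 silk): stone=14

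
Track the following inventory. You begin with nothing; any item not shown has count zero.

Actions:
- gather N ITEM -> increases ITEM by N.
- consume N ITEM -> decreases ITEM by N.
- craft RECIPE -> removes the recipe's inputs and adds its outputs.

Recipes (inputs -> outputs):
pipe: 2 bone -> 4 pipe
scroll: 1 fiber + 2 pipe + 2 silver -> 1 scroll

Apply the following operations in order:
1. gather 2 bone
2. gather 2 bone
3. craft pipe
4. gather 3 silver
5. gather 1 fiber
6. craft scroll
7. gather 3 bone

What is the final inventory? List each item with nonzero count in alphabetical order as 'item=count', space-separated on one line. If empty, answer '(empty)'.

After 1 (gather 2 bone): bone=2
After 2 (gather 2 bone): bone=4
After 3 (craft pipe): bone=2 pipe=4
After 4 (gather 3 silver): bone=2 pipe=4 silver=3
After 5 (gather 1 fiber): bone=2 fiber=1 pipe=4 silver=3
After 6 (craft scroll): bone=2 pipe=2 scroll=1 silver=1
After 7 (gather 3 bone): bone=5 pipe=2 scroll=1 silver=1

Answer: bone=5 pipe=2 scroll=1 silver=1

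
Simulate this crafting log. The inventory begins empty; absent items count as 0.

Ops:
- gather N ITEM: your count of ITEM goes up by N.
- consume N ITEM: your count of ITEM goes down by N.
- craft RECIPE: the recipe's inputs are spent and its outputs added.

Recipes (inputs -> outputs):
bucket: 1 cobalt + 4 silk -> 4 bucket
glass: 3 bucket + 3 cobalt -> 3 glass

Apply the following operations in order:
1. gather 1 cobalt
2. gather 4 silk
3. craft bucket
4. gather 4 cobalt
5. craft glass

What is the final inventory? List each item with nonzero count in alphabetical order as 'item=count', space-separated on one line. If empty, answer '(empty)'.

After 1 (gather 1 cobalt): cobalt=1
After 2 (gather 4 silk): cobalt=1 silk=4
After 3 (craft bucket): bucket=4
After 4 (gather 4 cobalt): bucket=4 cobalt=4
After 5 (craft glass): bucket=1 cobalt=1 glass=3

Answer: bucket=1 cobalt=1 glass=3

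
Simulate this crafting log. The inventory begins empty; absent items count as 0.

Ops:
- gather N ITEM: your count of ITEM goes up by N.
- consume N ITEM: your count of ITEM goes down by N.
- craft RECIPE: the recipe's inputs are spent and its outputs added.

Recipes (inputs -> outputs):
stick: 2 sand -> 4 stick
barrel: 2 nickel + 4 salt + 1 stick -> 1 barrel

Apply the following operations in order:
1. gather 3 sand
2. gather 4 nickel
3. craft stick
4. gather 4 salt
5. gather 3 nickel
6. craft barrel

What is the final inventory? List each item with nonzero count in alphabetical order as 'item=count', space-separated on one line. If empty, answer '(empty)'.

Answer: barrel=1 nickel=5 sand=1 stick=3

Derivation:
After 1 (gather 3 sand): sand=3
After 2 (gather 4 nickel): nickel=4 sand=3
After 3 (craft stick): nickel=4 sand=1 stick=4
After 4 (gather 4 salt): nickel=4 salt=4 sand=1 stick=4
After 5 (gather 3 nickel): nickel=7 salt=4 sand=1 stick=4
After 6 (craft barrel): barrel=1 nickel=5 sand=1 stick=3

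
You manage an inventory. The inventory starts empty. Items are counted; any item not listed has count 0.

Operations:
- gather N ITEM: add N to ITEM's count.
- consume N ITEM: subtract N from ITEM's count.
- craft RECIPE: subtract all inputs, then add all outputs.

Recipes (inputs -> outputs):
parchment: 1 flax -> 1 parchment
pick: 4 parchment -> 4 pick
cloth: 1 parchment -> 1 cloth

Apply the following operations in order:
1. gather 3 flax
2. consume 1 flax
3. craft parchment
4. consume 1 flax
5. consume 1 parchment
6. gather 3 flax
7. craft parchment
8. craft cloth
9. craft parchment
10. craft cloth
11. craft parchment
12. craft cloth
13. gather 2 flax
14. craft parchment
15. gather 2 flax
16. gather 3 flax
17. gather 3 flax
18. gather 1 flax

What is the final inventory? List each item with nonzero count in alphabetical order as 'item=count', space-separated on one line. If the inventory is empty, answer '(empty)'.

Answer: cloth=3 flax=10 parchment=1

Derivation:
After 1 (gather 3 flax): flax=3
After 2 (consume 1 flax): flax=2
After 3 (craft parchment): flax=1 parchment=1
After 4 (consume 1 flax): parchment=1
After 5 (consume 1 parchment): (empty)
After 6 (gather 3 flax): flax=3
After 7 (craft parchment): flax=2 parchment=1
After 8 (craft cloth): cloth=1 flax=2
After 9 (craft parchment): cloth=1 flax=1 parchment=1
After 10 (craft cloth): cloth=2 flax=1
After 11 (craft parchment): cloth=2 parchment=1
After 12 (craft cloth): cloth=3
After 13 (gather 2 flax): cloth=3 flax=2
After 14 (craft parchment): cloth=3 flax=1 parchment=1
After 15 (gather 2 flax): cloth=3 flax=3 parchment=1
After 16 (gather 3 flax): cloth=3 flax=6 parchment=1
After 17 (gather 3 flax): cloth=3 flax=9 parchment=1
After 18 (gather 1 flax): cloth=3 flax=10 parchment=1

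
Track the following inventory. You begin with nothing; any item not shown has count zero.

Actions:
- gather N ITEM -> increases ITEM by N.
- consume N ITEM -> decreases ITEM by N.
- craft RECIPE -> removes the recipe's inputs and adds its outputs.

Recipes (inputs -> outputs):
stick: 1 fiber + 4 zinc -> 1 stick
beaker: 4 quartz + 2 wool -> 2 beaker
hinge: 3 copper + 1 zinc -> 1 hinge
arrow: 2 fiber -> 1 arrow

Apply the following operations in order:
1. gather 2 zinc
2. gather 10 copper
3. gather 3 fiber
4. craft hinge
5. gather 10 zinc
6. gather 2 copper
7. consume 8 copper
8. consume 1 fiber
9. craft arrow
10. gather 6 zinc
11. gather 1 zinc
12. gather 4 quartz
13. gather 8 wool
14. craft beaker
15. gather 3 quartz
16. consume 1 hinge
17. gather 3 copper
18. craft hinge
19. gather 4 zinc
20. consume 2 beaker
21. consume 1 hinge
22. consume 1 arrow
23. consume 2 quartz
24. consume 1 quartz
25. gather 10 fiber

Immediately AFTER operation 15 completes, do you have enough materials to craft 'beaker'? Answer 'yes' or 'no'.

After 1 (gather 2 zinc): zinc=2
After 2 (gather 10 copper): copper=10 zinc=2
After 3 (gather 3 fiber): copper=10 fiber=3 zinc=2
After 4 (craft hinge): copper=7 fiber=3 hinge=1 zinc=1
After 5 (gather 10 zinc): copper=7 fiber=3 hinge=1 zinc=11
After 6 (gather 2 copper): copper=9 fiber=3 hinge=1 zinc=11
After 7 (consume 8 copper): copper=1 fiber=3 hinge=1 zinc=11
After 8 (consume 1 fiber): copper=1 fiber=2 hinge=1 zinc=11
After 9 (craft arrow): arrow=1 copper=1 hinge=1 zinc=11
After 10 (gather 6 zinc): arrow=1 copper=1 hinge=1 zinc=17
After 11 (gather 1 zinc): arrow=1 copper=1 hinge=1 zinc=18
After 12 (gather 4 quartz): arrow=1 copper=1 hinge=1 quartz=4 zinc=18
After 13 (gather 8 wool): arrow=1 copper=1 hinge=1 quartz=4 wool=8 zinc=18
After 14 (craft beaker): arrow=1 beaker=2 copper=1 hinge=1 wool=6 zinc=18
After 15 (gather 3 quartz): arrow=1 beaker=2 copper=1 hinge=1 quartz=3 wool=6 zinc=18

Answer: no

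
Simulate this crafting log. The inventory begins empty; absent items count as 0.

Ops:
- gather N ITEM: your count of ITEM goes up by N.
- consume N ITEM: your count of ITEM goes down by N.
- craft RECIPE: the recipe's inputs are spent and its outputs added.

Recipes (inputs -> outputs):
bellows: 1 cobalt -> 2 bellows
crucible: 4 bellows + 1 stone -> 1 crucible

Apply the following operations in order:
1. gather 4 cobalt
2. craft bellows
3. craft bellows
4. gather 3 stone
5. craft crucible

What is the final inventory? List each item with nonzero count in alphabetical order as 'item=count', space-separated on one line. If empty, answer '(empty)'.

After 1 (gather 4 cobalt): cobalt=4
After 2 (craft bellows): bellows=2 cobalt=3
After 3 (craft bellows): bellows=4 cobalt=2
After 4 (gather 3 stone): bellows=4 cobalt=2 stone=3
After 5 (craft crucible): cobalt=2 crucible=1 stone=2

Answer: cobalt=2 crucible=1 stone=2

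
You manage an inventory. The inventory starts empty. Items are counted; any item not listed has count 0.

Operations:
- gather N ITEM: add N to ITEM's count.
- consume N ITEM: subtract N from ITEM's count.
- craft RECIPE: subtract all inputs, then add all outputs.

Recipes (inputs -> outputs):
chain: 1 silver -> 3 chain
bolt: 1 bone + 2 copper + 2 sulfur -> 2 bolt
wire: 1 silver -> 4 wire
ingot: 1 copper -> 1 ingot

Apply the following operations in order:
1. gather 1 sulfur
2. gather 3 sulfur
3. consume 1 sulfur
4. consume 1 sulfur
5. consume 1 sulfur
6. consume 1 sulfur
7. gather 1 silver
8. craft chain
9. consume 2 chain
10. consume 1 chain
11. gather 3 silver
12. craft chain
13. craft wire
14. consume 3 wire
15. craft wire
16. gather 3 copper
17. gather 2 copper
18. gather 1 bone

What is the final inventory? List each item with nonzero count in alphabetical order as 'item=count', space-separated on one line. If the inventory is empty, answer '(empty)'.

After 1 (gather 1 sulfur): sulfur=1
After 2 (gather 3 sulfur): sulfur=4
After 3 (consume 1 sulfur): sulfur=3
After 4 (consume 1 sulfur): sulfur=2
After 5 (consume 1 sulfur): sulfur=1
After 6 (consume 1 sulfur): (empty)
After 7 (gather 1 silver): silver=1
After 8 (craft chain): chain=3
After 9 (consume 2 chain): chain=1
After 10 (consume 1 chain): (empty)
After 11 (gather 3 silver): silver=3
After 12 (craft chain): chain=3 silver=2
After 13 (craft wire): chain=3 silver=1 wire=4
After 14 (consume 3 wire): chain=3 silver=1 wire=1
After 15 (craft wire): chain=3 wire=5
After 16 (gather 3 copper): chain=3 copper=3 wire=5
After 17 (gather 2 copper): chain=3 copper=5 wire=5
After 18 (gather 1 bone): bone=1 chain=3 copper=5 wire=5

Answer: bone=1 chain=3 copper=5 wire=5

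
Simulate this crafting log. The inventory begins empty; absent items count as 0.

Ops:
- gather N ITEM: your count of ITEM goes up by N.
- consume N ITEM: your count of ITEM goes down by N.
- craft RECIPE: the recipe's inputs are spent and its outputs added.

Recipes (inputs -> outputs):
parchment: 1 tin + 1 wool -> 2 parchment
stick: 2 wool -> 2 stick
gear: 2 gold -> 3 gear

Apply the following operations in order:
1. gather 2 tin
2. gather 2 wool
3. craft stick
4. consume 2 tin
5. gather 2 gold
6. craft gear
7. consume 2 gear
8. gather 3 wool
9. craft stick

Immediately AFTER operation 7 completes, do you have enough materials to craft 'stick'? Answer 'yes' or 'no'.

After 1 (gather 2 tin): tin=2
After 2 (gather 2 wool): tin=2 wool=2
After 3 (craft stick): stick=2 tin=2
After 4 (consume 2 tin): stick=2
After 5 (gather 2 gold): gold=2 stick=2
After 6 (craft gear): gear=3 stick=2
After 7 (consume 2 gear): gear=1 stick=2

Answer: no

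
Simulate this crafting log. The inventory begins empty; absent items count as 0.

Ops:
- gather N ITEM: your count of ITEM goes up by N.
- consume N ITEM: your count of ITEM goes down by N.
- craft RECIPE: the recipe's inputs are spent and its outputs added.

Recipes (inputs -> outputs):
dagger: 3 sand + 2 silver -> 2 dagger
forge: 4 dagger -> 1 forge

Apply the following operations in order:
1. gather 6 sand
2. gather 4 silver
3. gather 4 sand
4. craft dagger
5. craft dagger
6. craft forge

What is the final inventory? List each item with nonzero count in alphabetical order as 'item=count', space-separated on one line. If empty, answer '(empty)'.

Answer: forge=1 sand=4

Derivation:
After 1 (gather 6 sand): sand=6
After 2 (gather 4 silver): sand=6 silver=4
After 3 (gather 4 sand): sand=10 silver=4
After 4 (craft dagger): dagger=2 sand=7 silver=2
After 5 (craft dagger): dagger=4 sand=4
After 6 (craft forge): forge=1 sand=4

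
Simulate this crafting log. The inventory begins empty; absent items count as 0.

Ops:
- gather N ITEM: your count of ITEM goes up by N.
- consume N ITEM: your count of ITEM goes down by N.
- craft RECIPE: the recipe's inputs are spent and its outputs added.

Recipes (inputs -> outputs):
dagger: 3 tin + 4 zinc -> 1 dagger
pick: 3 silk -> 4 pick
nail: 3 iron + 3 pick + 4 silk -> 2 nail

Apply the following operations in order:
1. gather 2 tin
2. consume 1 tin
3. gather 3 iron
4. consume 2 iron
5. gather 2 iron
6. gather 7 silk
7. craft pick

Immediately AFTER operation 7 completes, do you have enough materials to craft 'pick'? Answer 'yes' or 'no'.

Answer: yes

Derivation:
After 1 (gather 2 tin): tin=2
After 2 (consume 1 tin): tin=1
After 3 (gather 3 iron): iron=3 tin=1
After 4 (consume 2 iron): iron=1 tin=1
After 5 (gather 2 iron): iron=3 tin=1
After 6 (gather 7 silk): iron=3 silk=7 tin=1
After 7 (craft pick): iron=3 pick=4 silk=4 tin=1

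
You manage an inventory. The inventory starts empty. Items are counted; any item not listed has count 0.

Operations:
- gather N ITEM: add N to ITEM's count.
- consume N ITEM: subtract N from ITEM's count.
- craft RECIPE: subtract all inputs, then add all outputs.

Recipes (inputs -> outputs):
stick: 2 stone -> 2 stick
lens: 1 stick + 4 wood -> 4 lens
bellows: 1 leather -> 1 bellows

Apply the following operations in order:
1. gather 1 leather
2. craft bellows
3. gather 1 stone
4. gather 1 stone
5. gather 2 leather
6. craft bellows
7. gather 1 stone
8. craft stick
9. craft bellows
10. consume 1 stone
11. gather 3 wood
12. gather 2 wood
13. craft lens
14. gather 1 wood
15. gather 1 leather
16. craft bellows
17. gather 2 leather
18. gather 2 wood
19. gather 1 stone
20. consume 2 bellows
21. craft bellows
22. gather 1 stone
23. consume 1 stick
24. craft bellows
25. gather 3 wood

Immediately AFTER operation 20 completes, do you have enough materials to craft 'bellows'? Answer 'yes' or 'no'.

Answer: yes

Derivation:
After 1 (gather 1 leather): leather=1
After 2 (craft bellows): bellows=1
After 3 (gather 1 stone): bellows=1 stone=1
After 4 (gather 1 stone): bellows=1 stone=2
After 5 (gather 2 leather): bellows=1 leather=2 stone=2
After 6 (craft bellows): bellows=2 leather=1 stone=2
After 7 (gather 1 stone): bellows=2 leather=1 stone=3
After 8 (craft stick): bellows=2 leather=1 stick=2 stone=1
After 9 (craft bellows): bellows=3 stick=2 stone=1
After 10 (consume 1 stone): bellows=3 stick=2
After 11 (gather 3 wood): bellows=3 stick=2 wood=3
After 12 (gather 2 wood): bellows=3 stick=2 wood=5
After 13 (craft lens): bellows=3 lens=4 stick=1 wood=1
After 14 (gather 1 wood): bellows=3 lens=4 stick=1 wood=2
After 15 (gather 1 leather): bellows=3 leather=1 lens=4 stick=1 wood=2
After 16 (craft bellows): bellows=4 lens=4 stick=1 wood=2
After 17 (gather 2 leather): bellows=4 leather=2 lens=4 stick=1 wood=2
After 18 (gather 2 wood): bellows=4 leather=2 lens=4 stick=1 wood=4
After 19 (gather 1 stone): bellows=4 leather=2 lens=4 stick=1 stone=1 wood=4
After 20 (consume 2 bellows): bellows=2 leather=2 lens=4 stick=1 stone=1 wood=4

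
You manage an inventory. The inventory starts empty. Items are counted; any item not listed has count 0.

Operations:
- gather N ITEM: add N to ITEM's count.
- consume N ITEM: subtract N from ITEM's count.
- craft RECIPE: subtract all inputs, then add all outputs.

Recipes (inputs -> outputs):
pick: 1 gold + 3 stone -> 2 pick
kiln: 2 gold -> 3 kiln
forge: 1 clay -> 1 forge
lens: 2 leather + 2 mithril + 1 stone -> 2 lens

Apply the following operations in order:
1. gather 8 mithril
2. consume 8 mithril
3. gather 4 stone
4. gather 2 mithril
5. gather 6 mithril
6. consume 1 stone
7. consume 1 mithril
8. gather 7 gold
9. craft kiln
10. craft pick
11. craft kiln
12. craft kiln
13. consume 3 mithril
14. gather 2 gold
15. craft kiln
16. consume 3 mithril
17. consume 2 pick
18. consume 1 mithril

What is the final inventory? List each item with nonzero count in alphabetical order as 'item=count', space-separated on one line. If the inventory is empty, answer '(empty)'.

Answer: kiln=12

Derivation:
After 1 (gather 8 mithril): mithril=8
After 2 (consume 8 mithril): (empty)
After 3 (gather 4 stone): stone=4
After 4 (gather 2 mithril): mithril=2 stone=4
After 5 (gather 6 mithril): mithril=8 stone=4
After 6 (consume 1 stone): mithril=8 stone=3
After 7 (consume 1 mithril): mithril=7 stone=3
After 8 (gather 7 gold): gold=7 mithril=7 stone=3
After 9 (craft kiln): gold=5 kiln=3 mithril=7 stone=3
After 10 (craft pick): gold=4 kiln=3 mithril=7 pick=2
After 11 (craft kiln): gold=2 kiln=6 mithril=7 pick=2
After 12 (craft kiln): kiln=9 mithril=7 pick=2
After 13 (consume 3 mithril): kiln=9 mithril=4 pick=2
After 14 (gather 2 gold): gold=2 kiln=9 mithril=4 pick=2
After 15 (craft kiln): kiln=12 mithril=4 pick=2
After 16 (consume 3 mithril): kiln=12 mithril=1 pick=2
After 17 (consume 2 pick): kiln=12 mithril=1
After 18 (consume 1 mithril): kiln=12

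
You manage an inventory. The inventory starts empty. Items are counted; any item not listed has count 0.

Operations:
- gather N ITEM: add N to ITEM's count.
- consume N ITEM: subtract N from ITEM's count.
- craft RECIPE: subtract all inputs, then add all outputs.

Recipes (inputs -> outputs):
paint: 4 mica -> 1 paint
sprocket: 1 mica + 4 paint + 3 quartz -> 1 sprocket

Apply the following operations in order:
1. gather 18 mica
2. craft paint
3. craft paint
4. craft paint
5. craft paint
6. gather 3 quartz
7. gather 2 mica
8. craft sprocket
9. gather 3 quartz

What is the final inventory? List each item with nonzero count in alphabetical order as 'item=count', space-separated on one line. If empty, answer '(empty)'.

After 1 (gather 18 mica): mica=18
After 2 (craft paint): mica=14 paint=1
After 3 (craft paint): mica=10 paint=2
After 4 (craft paint): mica=6 paint=3
After 5 (craft paint): mica=2 paint=4
After 6 (gather 3 quartz): mica=2 paint=4 quartz=3
After 7 (gather 2 mica): mica=4 paint=4 quartz=3
After 8 (craft sprocket): mica=3 sprocket=1
After 9 (gather 3 quartz): mica=3 quartz=3 sprocket=1

Answer: mica=3 quartz=3 sprocket=1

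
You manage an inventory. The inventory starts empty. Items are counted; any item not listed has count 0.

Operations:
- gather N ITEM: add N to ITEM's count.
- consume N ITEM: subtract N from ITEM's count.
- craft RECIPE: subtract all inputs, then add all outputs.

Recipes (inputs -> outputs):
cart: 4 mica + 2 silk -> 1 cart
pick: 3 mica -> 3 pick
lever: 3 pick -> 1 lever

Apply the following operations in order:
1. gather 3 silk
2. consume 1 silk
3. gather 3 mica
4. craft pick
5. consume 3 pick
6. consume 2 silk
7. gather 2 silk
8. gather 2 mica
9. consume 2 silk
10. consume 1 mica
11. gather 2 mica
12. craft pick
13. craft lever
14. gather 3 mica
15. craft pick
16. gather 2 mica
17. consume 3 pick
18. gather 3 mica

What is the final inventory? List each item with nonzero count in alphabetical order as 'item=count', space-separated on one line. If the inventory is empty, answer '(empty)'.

After 1 (gather 3 silk): silk=3
After 2 (consume 1 silk): silk=2
After 3 (gather 3 mica): mica=3 silk=2
After 4 (craft pick): pick=3 silk=2
After 5 (consume 3 pick): silk=2
After 6 (consume 2 silk): (empty)
After 7 (gather 2 silk): silk=2
After 8 (gather 2 mica): mica=2 silk=2
After 9 (consume 2 silk): mica=2
After 10 (consume 1 mica): mica=1
After 11 (gather 2 mica): mica=3
After 12 (craft pick): pick=3
After 13 (craft lever): lever=1
After 14 (gather 3 mica): lever=1 mica=3
After 15 (craft pick): lever=1 pick=3
After 16 (gather 2 mica): lever=1 mica=2 pick=3
After 17 (consume 3 pick): lever=1 mica=2
After 18 (gather 3 mica): lever=1 mica=5

Answer: lever=1 mica=5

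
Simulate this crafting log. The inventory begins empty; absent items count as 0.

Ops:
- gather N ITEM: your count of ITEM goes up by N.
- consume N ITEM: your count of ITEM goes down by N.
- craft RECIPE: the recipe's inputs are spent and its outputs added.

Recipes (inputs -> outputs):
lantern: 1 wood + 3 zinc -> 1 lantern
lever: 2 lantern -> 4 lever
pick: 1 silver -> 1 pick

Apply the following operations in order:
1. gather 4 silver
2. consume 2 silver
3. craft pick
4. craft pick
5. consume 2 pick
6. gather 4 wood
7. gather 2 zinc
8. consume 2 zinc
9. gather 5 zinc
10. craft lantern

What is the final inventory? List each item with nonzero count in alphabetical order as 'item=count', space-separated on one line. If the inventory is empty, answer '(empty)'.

After 1 (gather 4 silver): silver=4
After 2 (consume 2 silver): silver=2
After 3 (craft pick): pick=1 silver=1
After 4 (craft pick): pick=2
After 5 (consume 2 pick): (empty)
After 6 (gather 4 wood): wood=4
After 7 (gather 2 zinc): wood=4 zinc=2
After 8 (consume 2 zinc): wood=4
After 9 (gather 5 zinc): wood=4 zinc=5
After 10 (craft lantern): lantern=1 wood=3 zinc=2

Answer: lantern=1 wood=3 zinc=2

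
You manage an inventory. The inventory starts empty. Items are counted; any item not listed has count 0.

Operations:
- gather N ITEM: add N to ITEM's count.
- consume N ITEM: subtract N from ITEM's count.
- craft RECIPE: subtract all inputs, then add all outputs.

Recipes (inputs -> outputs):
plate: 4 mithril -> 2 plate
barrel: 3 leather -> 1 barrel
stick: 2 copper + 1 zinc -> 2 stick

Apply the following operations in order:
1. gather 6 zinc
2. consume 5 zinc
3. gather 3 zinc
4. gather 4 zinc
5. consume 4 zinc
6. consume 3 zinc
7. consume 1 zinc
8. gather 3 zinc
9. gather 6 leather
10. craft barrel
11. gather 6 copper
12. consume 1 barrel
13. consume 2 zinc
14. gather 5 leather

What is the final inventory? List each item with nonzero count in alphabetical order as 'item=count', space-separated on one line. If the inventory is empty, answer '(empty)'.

Answer: copper=6 leather=8 zinc=1

Derivation:
After 1 (gather 6 zinc): zinc=6
After 2 (consume 5 zinc): zinc=1
After 3 (gather 3 zinc): zinc=4
After 4 (gather 4 zinc): zinc=8
After 5 (consume 4 zinc): zinc=4
After 6 (consume 3 zinc): zinc=1
After 7 (consume 1 zinc): (empty)
After 8 (gather 3 zinc): zinc=3
After 9 (gather 6 leather): leather=6 zinc=3
After 10 (craft barrel): barrel=1 leather=3 zinc=3
After 11 (gather 6 copper): barrel=1 copper=6 leather=3 zinc=3
After 12 (consume 1 barrel): copper=6 leather=3 zinc=3
After 13 (consume 2 zinc): copper=6 leather=3 zinc=1
After 14 (gather 5 leather): copper=6 leather=8 zinc=1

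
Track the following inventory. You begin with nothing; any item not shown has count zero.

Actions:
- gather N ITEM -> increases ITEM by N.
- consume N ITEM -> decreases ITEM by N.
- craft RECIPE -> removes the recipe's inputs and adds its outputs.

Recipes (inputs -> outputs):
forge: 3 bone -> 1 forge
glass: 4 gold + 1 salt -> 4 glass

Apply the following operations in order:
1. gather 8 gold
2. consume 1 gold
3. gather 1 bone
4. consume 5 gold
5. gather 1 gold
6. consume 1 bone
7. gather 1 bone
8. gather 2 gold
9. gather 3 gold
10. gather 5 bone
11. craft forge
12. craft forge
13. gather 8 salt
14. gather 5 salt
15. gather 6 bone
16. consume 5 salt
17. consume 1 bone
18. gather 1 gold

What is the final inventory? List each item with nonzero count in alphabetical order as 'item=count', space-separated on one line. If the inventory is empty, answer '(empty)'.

Answer: bone=5 forge=2 gold=9 salt=8

Derivation:
After 1 (gather 8 gold): gold=8
After 2 (consume 1 gold): gold=7
After 3 (gather 1 bone): bone=1 gold=7
After 4 (consume 5 gold): bone=1 gold=2
After 5 (gather 1 gold): bone=1 gold=3
After 6 (consume 1 bone): gold=3
After 7 (gather 1 bone): bone=1 gold=3
After 8 (gather 2 gold): bone=1 gold=5
After 9 (gather 3 gold): bone=1 gold=8
After 10 (gather 5 bone): bone=6 gold=8
After 11 (craft forge): bone=3 forge=1 gold=8
After 12 (craft forge): forge=2 gold=8
After 13 (gather 8 salt): forge=2 gold=8 salt=8
After 14 (gather 5 salt): forge=2 gold=8 salt=13
After 15 (gather 6 bone): bone=6 forge=2 gold=8 salt=13
After 16 (consume 5 salt): bone=6 forge=2 gold=8 salt=8
After 17 (consume 1 bone): bone=5 forge=2 gold=8 salt=8
After 18 (gather 1 gold): bone=5 forge=2 gold=9 salt=8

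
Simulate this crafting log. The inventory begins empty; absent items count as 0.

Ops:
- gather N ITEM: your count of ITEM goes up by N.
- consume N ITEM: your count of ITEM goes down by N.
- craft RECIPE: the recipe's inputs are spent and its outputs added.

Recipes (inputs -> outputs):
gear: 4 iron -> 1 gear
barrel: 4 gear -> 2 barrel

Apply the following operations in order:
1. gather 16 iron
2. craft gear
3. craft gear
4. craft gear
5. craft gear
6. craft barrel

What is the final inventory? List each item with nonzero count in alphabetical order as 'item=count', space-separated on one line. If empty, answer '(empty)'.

Answer: barrel=2

Derivation:
After 1 (gather 16 iron): iron=16
After 2 (craft gear): gear=1 iron=12
After 3 (craft gear): gear=2 iron=8
After 4 (craft gear): gear=3 iron=4
After 5 (craft gear): gear=4
After 6 (craft barrel): barrel=2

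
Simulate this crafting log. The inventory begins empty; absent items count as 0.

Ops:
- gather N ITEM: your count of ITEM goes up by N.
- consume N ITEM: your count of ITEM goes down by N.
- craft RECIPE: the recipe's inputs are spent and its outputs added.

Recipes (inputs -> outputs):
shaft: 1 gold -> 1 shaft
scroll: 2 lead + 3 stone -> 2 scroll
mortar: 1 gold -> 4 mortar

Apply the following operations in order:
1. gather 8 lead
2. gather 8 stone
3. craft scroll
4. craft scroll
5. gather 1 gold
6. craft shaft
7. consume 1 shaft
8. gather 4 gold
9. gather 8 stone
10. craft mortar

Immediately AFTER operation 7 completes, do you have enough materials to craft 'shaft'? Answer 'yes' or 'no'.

Answer: no

Derivation:
After 1 (gather 8 lead): lead=8
After 2 (gather 8 stone): lead=8 stone=8
After 3 (craft scroll): lead=6 scroll=2 stone=5
After 4 (craft scroll): lead=4 scroll=4 stone=2
After 5 (gather 1 gold): gold=1 lead=4 scroll=4 stone=2
After 6 (craft shaft): lead=4 scroll=4 shaft=1 stone=2
After 7 (consume 1 shaft): lead=4 scroll=4 stone=2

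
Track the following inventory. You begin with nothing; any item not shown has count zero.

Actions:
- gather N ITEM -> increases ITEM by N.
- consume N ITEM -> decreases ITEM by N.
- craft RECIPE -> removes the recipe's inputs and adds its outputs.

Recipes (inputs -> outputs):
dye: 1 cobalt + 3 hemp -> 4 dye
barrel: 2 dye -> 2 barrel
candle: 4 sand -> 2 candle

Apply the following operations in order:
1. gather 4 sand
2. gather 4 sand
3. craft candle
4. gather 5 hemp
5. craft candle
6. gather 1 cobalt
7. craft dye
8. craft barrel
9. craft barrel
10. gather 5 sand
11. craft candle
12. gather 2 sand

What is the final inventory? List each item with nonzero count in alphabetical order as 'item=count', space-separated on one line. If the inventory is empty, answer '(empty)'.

After 1 (gather 4 sand): sand=4
After 2 (gather 4 sand): sand=8
After 3 (craft candle): candle=2 sand=4
After 4 (gather 5 hemp): candle=2 hemp=5 sand=4
After 5 (craft candle): candle=4 hemp=5
After 6 (gather 1 cobalt): candle=4 cobalt=1 hemp=5
After 7 (craft dye): candle=4 dye=4 hemp=2
After 8 (craft barrel): barrel=2 candle=4 dye=2 hemp=2
After 9 (craft barrel): barrel=4 candle=4 hemp=2
After 10 (gather 5 sand): barrel=4 candle=4 hemp=2 sand=5
After 11 (craft candle): barrel=4 candle=6 hemp=2 sand=1
After 12 (gather 2 sand): barrel=4 candle=6 hemp=2 sand=3

Answer: barrel=4 candle=6 hemp=2 sand=3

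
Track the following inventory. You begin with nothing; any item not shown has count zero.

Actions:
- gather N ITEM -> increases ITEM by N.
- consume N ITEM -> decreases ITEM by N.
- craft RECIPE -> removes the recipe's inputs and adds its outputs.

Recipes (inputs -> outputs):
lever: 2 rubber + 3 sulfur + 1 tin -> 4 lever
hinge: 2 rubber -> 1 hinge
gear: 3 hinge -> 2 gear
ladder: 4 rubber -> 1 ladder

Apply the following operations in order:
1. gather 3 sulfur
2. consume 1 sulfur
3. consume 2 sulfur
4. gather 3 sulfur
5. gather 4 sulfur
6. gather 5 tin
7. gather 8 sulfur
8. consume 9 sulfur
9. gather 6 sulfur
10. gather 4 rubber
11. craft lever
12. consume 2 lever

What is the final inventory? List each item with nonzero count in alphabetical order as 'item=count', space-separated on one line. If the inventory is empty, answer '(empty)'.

Answer: lever=2 rubber=2 sulfur=9 tin=4

Derivation:
After 1 (gather 3 sulfur): sulfur=3
After 2 (consume 1 sulfur): sulfur=2
After 3 (consume 2 sulfur): (empty)
After 4 (gather 3 sulfur): sulfur=3
After 5 (gather 4 sulfur): sulfur=7
After 6 (gather 5 tin): sulfur=7 tin=5
After 7 (gather 8 sulfur): sulfur=15 tin=5
After 8 (consume 9 sulfur): sulfur=6 tin=5
After 9 (gather 6 sulfur): sulfur=12 tin=5
After 10 (gather 4 rubber): rubber=4 sulfur=12 tin=5
After 11 (craft lever): lever=4 rubber=2 sulfur=9 tin=4
After 12 (consume 2 lever): lever=2 rubber=2 sulfur=9 tin=4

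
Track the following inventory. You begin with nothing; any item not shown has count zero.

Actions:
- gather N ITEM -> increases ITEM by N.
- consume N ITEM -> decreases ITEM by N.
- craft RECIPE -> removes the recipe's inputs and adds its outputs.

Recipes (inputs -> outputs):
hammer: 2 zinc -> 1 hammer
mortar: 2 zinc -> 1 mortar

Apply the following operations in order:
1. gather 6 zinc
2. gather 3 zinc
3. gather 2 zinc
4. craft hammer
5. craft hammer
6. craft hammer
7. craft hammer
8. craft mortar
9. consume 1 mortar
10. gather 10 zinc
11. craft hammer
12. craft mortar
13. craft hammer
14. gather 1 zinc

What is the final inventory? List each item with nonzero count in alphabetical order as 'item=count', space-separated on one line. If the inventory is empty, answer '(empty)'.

After 1 (gather 6 zinc): zinc=6
After 2 (gather 3 zinc): zinc=9
After 3 (gather 2 zinc): zinc=11
After 4 (craft hammer): hammer=1 zinc=9
After 5 (craft hammer): hammer=2 zinc=7
After 6 (craft hammer): hammer=3 zinc=5
After 7 (craft hammer): hammer=4 zinc=3
After 8 (craft mortar): hammer=4 mortar=1 zinc=1
After 9 (consume 1 mortar): hammer=4 zinc=1
After 10 (gather 10 zinc): hammer=4 zinc=11
After 11 (craft hammer): hammer=5 zinc=9
After 12 (craft mortar): hammer=5 mortar=1 zinc=7
After 13 (craft hammer): hammer=6 mortar=1 zinc=5
After 14 (gather 1 zinc): hammer=6 mortar=1 zinc=6

Answer: hammer=6 mortar=1 zinc=6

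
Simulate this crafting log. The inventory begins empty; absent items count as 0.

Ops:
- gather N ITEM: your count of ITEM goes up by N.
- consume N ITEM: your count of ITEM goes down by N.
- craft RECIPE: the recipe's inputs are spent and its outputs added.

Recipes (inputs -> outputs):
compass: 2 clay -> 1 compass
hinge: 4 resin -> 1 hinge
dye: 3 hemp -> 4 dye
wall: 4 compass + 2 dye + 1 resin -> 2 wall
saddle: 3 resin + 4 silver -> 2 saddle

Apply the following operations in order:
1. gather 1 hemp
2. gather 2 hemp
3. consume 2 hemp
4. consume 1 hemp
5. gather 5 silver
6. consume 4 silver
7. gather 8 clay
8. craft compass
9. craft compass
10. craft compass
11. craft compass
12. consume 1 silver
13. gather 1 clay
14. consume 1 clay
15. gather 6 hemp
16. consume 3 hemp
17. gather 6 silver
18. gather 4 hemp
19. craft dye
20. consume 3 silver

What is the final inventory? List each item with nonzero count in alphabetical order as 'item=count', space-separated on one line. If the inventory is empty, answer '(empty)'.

Answer: compass=4 dye=4 hemp=4 silver=3

Derivation:
After 1 (gather 1 hemp): hemp=1
After 2 (gather 2 hemp): hemp=3
After 3 (consume 2 hemp): hemp=1
After 4 (consume 1 hemp): (empty)
After 5 (gather 5 silver): silver=5
After 6 (consume 4 silver): silver=1
After 7 (gather 8 clay): clay=8 silver=1
After 8 (craft compass): clay=6 compass=1 silver=1
After 9 (craft compass): clay=4 compass=2 silver=1
After 10 (craft compass): clay=2 compass=3 silver=1
After 11 (craft compass): compass=4 silver=1
After 12 (consume 1 silver): compass=4
After 13 (gather 1 clay): clay=1 compass=4
After 14 (consume 1 clay): compass=4
After 15 (gather 6 hemp): compass=4 hemp=6
After 16 (consume 3 hemp): compass=4 hemp=3
After 17 (gather 6 silver): compass=4 hemp=3 silver=6
After 18 (gather 4 hemp): compass=4 hemp=7 silver=6
After 19 (craft dye): compass=4 dye=4 hemp=4 silver=6
After 20 (consume 3 silver): compass=4 dye=4 hemp=4 silver=3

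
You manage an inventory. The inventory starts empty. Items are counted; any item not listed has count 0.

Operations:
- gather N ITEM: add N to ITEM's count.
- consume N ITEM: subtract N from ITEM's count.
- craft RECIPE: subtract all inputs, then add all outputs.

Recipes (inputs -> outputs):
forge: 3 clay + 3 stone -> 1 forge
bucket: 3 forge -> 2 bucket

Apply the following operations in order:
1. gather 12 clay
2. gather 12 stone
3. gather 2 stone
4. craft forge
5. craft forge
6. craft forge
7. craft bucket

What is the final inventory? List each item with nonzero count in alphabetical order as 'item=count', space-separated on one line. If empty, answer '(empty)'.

Answer: bucket=2 clay=3 stone=5

Derivation:
After 1 (gather 12 clay): clay=12
After 2 (gather 12 stone): clay=12 stone=12
After 3 (gather 2 stone): clay=12 stone=14
After 4 (craft forge): clay=9 forge=1 stone=11
After 5 (craft forge): clay=6 forge=2 stone=8
After 6 (craft forge): clay=3 forge=3 stone=5
After 7 (craft bucket): bucket=2 clay=3 stone=5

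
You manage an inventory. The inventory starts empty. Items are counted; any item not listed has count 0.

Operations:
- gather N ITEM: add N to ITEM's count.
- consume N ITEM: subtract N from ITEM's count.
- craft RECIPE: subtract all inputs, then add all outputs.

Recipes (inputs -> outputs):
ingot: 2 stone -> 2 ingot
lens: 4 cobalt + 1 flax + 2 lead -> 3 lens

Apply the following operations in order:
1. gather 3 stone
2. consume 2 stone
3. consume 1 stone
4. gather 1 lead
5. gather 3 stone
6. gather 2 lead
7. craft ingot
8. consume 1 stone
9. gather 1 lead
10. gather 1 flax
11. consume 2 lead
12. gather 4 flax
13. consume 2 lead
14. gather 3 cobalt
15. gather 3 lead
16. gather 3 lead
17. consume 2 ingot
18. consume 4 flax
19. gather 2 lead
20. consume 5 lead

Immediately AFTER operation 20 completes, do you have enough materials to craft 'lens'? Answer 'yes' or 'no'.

Answer: no

Derivation:
After 1 (gather 3 stone): stone=3
After 2 (consume 2 stone): stone=1
After 3 (consume 1 stone): (empty)
After 4 (gather 1 lead): lead=1
After 5 (gather 3 stone): lead=1 stone=3
After 6 (gather 2 lead): lead=3 stone=3
After 7 (craft ingot): ingot=2 lead=3 stone=1
After 8 (consume 1 stone): ingot=2 lead=3
After 9 (gather 1 lead): ingot=2 lead=4
After 10 (gather 1 flax): flax=1 ingot=2 lead=4
After 11 (consume 2 lead): flax=1 ingot=2 lead=2
After 12 (gather 4 flax): flax=5 ingot=2 lead=2
After 13 (consume 2 lead): flax=5 ingot=2
After 14 (gather 3 cobalt): cobalt=3 flax=5 ingot=2
After 15 (gather 3 lead): cobalt=3 flax=5 ingot=2 lead=3
After 16 (gather 3 lead): cobalt=3 flax=5 ingot=2 lead=6
After 17 (consume 2 ingot): cobalt=3 flax=5 lead=6
After 18 (consume 4 flax): cobalt=3 flax=1 lead=6
After 19 (gather 2 lead): cobalt=3 flax=1 lead=8
After 20 (consume 5 lead): cobalt=3 flax=1 lead=3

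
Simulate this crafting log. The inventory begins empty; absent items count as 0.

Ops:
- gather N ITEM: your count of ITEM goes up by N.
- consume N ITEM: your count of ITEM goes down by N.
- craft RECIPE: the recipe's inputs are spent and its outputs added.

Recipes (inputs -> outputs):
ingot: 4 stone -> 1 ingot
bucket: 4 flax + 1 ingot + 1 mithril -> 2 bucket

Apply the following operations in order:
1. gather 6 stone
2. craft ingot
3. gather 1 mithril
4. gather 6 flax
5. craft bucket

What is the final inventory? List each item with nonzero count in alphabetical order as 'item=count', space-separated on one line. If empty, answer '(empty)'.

After 1 (gather 6 stone): stone=6
After 2 (craft ingot): ingot=1 stone=2
After 3 (gather 1 mithril): ingot=1 mithril=1 stone=2
After 4 (gather 6 flax): flax=6 ingot=1 mithril=1 stone=2
After 5 (craft bucket): bucket=2 flax=2 stone=2

Answer: bucket=2 flax=2 stone=2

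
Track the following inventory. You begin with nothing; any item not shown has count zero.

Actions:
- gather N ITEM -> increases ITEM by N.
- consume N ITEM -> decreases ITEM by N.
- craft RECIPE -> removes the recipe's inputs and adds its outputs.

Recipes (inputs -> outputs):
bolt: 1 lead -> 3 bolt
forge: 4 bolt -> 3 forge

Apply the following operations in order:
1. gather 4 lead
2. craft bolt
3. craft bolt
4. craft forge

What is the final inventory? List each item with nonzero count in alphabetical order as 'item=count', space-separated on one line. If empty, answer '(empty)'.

After 1 (gather 4 lead): lead=4
After 2 (craft bolt): bolt=3 lead=3
After 3 (craft bolt): bolt=6 lead=2
After 4 (craft forge): bolt=2 forge=3 lead=2

Answer: bolt=2 forge=3 lead=2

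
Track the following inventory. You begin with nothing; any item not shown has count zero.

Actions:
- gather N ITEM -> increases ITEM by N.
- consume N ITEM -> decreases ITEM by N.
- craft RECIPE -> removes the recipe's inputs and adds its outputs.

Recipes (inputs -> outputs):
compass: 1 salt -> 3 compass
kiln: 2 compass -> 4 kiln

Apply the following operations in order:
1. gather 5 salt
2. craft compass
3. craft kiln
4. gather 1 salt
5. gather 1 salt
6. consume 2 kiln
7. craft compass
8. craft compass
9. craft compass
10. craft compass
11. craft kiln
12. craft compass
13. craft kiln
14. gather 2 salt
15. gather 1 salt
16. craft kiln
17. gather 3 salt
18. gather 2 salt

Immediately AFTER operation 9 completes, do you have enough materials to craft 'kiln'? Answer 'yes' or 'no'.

Answer: yes

Derivation:
After 1 (gather 5 salt): salt=5
After 2 (craft compass): compass=3 salt=4
After 3 (craft kiln): compass=1 kiln=4 salt=4
After 4 (gather 1 salt): compass=1 kiln=4 salt=5
After 5 (gather 1 salt): compass=1 kiln=4 salt=6
After 6 (consume 2 kiln): compass=1 kiln=2 salt=6
After 7 (craft compass): compass=4 kiln=2 salt=5
After 8 (craft compass): compass=7 kiln=2 salt=4
After 9 (craft compass): compass=10 kiln=2 salt=3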